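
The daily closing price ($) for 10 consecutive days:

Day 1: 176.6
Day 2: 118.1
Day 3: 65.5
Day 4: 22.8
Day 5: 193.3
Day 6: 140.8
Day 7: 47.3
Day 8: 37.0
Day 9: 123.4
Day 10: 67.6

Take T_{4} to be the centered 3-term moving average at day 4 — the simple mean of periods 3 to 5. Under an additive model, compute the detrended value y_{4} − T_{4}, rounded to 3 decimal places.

-71.067

Trend T_4 = (65.5 + 22.8 + 193.3) / 3 = 281.6/3 = 93.86667
Detrended value: 22.8 − 93.86667 = -71.067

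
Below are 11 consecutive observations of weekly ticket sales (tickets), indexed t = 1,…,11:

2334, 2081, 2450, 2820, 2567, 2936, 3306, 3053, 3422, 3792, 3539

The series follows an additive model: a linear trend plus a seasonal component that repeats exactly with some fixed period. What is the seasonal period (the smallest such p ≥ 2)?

First differences y_{t+1} − y_t: -253, 369, 370, -253, 369, 370, -253, 369, …
The difference pattern repeats every 3 terms and not for any smaller step, so p = 3.

3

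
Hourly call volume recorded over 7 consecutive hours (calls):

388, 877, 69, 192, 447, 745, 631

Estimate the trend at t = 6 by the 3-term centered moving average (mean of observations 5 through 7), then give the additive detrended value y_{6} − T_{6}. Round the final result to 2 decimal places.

137.33

Trend T_6 = (447 + 745 + 631) / 3 = 1823/3 = 607.6667
Detrended value: 745 − 607.6667 = 137.33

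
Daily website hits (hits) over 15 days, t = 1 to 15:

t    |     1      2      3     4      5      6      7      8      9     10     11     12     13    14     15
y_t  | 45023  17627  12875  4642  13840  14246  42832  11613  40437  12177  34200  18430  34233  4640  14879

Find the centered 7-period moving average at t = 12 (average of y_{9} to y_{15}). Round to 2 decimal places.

Sum of periods 9–15: 40437 + 12177 + 34200 + 18430 + 34233 + 4640 + 14879 = 158996
Divide by 7: 158996 / 7 = 22713.71

22713.71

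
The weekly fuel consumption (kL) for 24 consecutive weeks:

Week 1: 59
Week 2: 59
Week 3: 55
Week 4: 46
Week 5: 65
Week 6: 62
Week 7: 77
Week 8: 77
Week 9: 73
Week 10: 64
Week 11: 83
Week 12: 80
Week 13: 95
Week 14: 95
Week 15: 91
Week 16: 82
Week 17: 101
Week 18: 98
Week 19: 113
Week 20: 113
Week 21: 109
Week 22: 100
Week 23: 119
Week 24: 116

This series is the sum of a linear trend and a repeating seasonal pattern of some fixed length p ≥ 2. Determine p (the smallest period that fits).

6

First differences y_{t+1} − y_t: 0, -4, -9, 19, -3, 15, 0, -4, -9, 19, -3, 15, 0, -4, …
The difference pattern repeats every 6 terms and not for any smaller step, so p = 6.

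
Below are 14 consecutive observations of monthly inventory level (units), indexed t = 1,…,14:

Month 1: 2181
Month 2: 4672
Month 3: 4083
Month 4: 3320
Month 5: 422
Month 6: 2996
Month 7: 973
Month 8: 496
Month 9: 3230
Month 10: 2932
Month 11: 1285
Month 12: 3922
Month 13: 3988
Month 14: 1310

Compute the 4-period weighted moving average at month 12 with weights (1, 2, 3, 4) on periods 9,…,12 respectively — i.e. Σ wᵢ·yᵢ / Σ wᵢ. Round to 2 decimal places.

Weighted sum: 1·3230 + 2·2932 + 3·1285 + 4·3922 = 3230 + 5864 + 3855 + 15688 = 28637
Weight total: 1 + 2 + 3 + 4 = 10
WMA = 28637 / 10 = 2863.70

2863.70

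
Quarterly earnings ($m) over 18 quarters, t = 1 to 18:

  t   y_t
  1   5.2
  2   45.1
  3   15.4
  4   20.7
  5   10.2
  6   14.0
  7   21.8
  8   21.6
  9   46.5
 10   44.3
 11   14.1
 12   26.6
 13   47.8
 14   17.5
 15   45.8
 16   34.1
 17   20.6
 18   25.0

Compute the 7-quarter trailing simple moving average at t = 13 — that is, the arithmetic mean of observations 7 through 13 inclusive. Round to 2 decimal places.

31.81

Sum of periods 7–13: 21.8 + 21.6 + 46.5 + 44.3 + 14.1 + 26.6 + 47.8 = 222.7
Divide by 7: 222.7 / 7 = 31.81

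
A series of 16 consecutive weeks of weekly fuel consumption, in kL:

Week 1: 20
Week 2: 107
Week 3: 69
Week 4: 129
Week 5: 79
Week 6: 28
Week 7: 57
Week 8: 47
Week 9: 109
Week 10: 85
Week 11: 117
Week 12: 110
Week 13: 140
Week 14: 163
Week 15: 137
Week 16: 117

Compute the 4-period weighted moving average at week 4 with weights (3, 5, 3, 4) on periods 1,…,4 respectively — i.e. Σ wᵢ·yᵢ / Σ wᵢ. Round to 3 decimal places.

87.867

Weighted sum: 3·20 + 5·107 + 3·69 + 4·129 = 60 + 535 + 207 + 516 = 1318
Weight total: 3 + 5 + 3 + 4 = 15
WMA = 1318 / 15 = 87.867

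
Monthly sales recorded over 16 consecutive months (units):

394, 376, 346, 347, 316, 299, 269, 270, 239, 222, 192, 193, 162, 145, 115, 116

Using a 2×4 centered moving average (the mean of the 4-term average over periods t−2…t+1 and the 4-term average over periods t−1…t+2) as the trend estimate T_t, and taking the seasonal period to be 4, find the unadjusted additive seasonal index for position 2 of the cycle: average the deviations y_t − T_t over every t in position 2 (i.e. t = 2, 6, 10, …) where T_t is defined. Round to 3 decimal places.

Season position 2 occurs at t = 6, 10, 14 (where T_t is defined).
t=6: T_6 = 298.12500; y_6 − T_6 = 299 − 298.12500 = 0.87500
t=10: T_10 = 221.12500; y_10 − T_10 = 222 − 221.12500 = 0.87500
t=14: T_14 = 144.12500; y_14 − T_14 = 145 − 144.12500 = 0.87500
Mean deviation: (0.87500 + 0.87500 + 0.87500) / 3 = 0.875

0.875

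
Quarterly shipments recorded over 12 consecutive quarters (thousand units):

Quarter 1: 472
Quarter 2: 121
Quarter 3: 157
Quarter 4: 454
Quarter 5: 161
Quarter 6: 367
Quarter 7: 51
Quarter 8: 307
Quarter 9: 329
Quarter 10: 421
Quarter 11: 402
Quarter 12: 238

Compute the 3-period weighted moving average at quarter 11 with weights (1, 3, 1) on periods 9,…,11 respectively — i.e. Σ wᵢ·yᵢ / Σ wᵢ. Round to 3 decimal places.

Weighted sum: 1·329 + 3·421 + 1·402 = 329 + 1263 + 402 = 1994
Weight total: 1 + 3 + 1 = 5
WMA = 1994 / 5 = 398.800

398.800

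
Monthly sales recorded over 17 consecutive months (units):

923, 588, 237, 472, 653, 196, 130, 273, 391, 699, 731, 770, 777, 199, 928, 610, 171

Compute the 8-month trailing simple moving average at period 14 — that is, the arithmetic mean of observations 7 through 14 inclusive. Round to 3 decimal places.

Sum of periods 7–14: 130 + 273 + 391 + 699 + 731 + 770 + 777 + 199 = 3970
Divide by 8: 3970 / 8 = 496.250

496.250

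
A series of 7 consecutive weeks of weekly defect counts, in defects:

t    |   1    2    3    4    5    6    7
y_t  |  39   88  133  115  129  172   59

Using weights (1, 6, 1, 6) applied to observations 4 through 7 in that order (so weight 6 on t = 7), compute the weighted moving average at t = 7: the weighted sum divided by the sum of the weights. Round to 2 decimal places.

Weighted sum: 1·115 + 6·129 + 1·172 + 6·59 = 115 + 774 + 172 + 354 = 1415
Weight total: 1 + 6 + 1 + 6 = 14
WMA = 1415 / 14 = 101.07

101.07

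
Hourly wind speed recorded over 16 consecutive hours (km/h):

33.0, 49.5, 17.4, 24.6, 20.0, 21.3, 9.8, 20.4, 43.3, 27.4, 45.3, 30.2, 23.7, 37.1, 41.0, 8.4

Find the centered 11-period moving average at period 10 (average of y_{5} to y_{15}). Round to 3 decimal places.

Sum of periods 5–15: 20.0 + 21.3 + 9.8 + 20.4 + 43.3 + 27.4 + 45.3 + 30.2 + 23.7 + 37.1 + 41.0 = 319.5
Divide by 11: 319.5 / 11 = 29.045

29.045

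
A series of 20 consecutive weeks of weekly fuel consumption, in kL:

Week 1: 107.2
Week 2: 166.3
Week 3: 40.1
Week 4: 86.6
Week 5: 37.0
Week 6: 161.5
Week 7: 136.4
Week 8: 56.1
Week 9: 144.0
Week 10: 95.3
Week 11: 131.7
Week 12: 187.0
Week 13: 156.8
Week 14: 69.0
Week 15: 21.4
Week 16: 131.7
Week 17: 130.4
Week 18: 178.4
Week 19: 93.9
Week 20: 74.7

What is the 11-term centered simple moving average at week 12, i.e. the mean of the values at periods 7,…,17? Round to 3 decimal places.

114.527

Sum of periods 7–17: 136.4 + 56.1 + 144.0 + 95.3 + 131.7 + 187.0 + 156.8 + 69.0 + 21.4 + 131.7 + 130.4 = 1259.8
Divide by 11: 1259.8 / 11 = 114.527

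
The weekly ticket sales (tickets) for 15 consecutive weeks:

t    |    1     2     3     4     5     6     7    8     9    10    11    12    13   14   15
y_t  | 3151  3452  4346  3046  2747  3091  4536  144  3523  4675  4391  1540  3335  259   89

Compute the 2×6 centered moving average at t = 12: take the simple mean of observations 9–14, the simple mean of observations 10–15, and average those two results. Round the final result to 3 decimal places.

Sum over 9–14: 3523 + 4675 + 4391 + 1540 + 3335 + 259 = 17723
Sum over 10–15: 4675 + 4391 + 1540 + 3335 + 259 + 89 = 14289
CMA at t=12 = (17723 + 14289) / (2·6) = 32012 / 12 = 2667.667

2667.667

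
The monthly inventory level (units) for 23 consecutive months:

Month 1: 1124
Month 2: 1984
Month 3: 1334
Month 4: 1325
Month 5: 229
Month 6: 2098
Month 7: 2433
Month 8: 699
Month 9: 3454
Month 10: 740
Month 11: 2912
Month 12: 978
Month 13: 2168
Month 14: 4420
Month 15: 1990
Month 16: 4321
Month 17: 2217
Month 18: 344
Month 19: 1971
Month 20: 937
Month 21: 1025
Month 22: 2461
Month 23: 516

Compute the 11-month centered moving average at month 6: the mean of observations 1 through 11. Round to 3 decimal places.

Sum of periods 1–11: 1124 + 1984 + 1334 + 1325 + 229 + 2098 + 2433 + 699 + 3454 + 740 + 2912 = 18332
Divide by 11: 18332 / 11 = 1666.545

1666.545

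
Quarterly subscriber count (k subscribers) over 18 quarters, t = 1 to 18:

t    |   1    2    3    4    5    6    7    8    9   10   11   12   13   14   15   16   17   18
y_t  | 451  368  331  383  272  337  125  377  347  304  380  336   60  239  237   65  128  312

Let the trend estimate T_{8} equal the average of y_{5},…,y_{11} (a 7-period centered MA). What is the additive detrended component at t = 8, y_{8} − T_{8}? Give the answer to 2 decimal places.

Trend T_8 = (272 + 337 + 125 + 377 + 347 + 304 + 380) / 7 = 2142/7 = 306.0000
Detrended value: 377 − 306.0000 = 71.00

71.00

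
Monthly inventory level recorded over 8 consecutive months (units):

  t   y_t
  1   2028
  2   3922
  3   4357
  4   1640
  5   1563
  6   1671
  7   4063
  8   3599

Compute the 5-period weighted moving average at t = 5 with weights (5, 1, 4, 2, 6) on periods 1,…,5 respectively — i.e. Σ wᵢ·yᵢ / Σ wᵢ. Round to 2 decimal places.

Weighted sum: 5·2028 + 1·3922 + 4·4357 + 2·1640 + 6·1563 = 10140 + 3922 + 17428 + 3280 + 9378 = 44148
Weight total: 5 + 1 + 4 + 2 + 6 = 18
WMA = 44148 / 18 = 2452.67

2452.67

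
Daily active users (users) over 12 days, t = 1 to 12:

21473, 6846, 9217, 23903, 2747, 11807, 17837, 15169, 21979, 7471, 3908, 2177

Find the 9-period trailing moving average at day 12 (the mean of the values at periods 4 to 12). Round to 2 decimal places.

11888.67

Sum of periods 4–12: 23903 + 2747 + 11807 + 17837 + 15169 + 21979 + 7471 + 3908 + 2177 = 106998
Divide by 9: 106998 / 9 = 11888.67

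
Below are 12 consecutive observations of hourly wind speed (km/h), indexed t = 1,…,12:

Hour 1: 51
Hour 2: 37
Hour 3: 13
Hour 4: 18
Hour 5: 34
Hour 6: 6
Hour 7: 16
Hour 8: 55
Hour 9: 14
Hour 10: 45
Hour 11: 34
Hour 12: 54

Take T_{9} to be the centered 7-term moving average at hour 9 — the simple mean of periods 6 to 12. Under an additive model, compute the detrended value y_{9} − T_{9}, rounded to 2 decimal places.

-18.00

Trend T_9 = (6 + 16 + 55 + 14 + 45 + 34 + 54) / 7 = 224/7 = 32.0000
Detrended value: 14 − 32.0000 = -18.00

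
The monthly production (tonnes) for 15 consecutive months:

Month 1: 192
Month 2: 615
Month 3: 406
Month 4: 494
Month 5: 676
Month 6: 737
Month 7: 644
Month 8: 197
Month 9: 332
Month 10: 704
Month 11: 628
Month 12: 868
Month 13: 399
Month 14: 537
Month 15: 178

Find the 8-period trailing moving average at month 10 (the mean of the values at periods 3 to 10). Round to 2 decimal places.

523.75

Sum of periods 3–10: 406 + 494 + 676 + 737 + 644 + 197 + 332 + 704 = 4190
Divide by 8: 4190 / 8 = 523.75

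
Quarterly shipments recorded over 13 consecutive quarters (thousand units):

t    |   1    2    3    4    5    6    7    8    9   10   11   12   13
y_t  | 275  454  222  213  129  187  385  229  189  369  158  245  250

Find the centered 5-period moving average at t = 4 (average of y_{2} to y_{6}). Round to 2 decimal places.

241.00

Sum of periods 2–6: 454 + 222 + 213 + 129 + 187 = 1205
Divide by 5: 1205 / 5 = 241.00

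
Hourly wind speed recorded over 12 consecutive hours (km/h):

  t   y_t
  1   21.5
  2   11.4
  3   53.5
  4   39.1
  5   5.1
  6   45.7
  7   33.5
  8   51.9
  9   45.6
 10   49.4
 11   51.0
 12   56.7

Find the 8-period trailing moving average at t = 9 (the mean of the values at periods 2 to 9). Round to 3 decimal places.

35.725

Sum of periods 2–9: 11.4 + 53.5 + 39.1 + 5.1 + 45.7 + 33.5 + 51.9 + 45.6 = 285.8
Divide by 8: 285.8 / 8 = 35.725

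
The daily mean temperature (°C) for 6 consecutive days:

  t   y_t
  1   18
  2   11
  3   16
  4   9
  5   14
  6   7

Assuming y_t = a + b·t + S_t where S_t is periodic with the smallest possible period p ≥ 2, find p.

2

First differences y_{t+1} − y_t: -7, 5, -7, 5, -7, …
The difference pattern repeats every 2 terms and not for any smaller step, so p = 2.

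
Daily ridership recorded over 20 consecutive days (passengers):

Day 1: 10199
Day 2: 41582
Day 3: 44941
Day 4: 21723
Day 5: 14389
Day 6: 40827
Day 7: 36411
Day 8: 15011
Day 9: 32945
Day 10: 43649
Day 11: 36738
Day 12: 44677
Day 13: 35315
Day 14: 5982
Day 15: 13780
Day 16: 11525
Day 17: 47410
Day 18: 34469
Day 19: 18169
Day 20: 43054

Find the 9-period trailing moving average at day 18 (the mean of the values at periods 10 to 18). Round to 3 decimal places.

Sum of periods 10–18: 43649 + 36738 + 44677 + 35315 + 5982 + 13780 + 11525 + 47410 + 34469 = 273545
Divide by 9: 273545 / 9 = 30393.889

30393.889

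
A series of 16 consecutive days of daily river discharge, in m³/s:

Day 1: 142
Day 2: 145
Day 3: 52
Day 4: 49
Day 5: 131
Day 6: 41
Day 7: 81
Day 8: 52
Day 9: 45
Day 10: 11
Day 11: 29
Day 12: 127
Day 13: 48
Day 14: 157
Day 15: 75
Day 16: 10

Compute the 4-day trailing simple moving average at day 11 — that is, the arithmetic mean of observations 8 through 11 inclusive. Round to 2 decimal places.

34.25

Sum of periods 8–11: 52 + 45 + 11 + 29 = 137
Divide by 4: 137 / 4 = 34.25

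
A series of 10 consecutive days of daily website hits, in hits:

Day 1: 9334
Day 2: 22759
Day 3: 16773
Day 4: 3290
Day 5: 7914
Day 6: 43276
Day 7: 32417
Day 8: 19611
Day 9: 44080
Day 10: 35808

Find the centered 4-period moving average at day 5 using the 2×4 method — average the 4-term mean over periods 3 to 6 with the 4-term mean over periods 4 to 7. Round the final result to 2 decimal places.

19768.75

Sum over 3–6: 16773 + 3290 + 7914 + 43276 = 71253
Sum over 4–7: 3290 + 7914 + 43276 + 32417 = 86897
CMA at t=5 = (71253 + 86897) / (2·4) = 158150 / 8 = 19768.75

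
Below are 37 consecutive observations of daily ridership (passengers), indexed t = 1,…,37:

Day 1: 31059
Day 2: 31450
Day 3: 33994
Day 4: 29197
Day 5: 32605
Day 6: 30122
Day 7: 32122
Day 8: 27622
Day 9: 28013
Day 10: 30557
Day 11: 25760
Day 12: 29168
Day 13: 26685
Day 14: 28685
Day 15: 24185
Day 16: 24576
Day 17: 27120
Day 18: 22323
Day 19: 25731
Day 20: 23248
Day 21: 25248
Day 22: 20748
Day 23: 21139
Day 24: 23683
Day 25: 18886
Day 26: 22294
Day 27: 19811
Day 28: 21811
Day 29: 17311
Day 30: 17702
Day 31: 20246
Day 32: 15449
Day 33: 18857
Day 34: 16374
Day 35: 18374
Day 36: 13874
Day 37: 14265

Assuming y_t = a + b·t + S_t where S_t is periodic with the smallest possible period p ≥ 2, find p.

First differences y_{t+1} − y_t: 391, 2544, -4797, 3408, -2483, 2000, -4500, 391, 2544, -4797, 3408, -2483, 2000, -4500, 391, 2544, …
The difference pattern repeats every 7 terms and not for any smaller step, so p = 7.

7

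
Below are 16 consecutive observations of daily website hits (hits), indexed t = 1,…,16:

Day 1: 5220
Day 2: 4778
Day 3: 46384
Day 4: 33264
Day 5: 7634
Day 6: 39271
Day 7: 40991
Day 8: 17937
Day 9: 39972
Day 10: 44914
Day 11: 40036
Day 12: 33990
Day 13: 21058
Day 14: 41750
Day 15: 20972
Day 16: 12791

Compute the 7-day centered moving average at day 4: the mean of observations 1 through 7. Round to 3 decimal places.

25363.143

Sum of periods 1–7: 5220 + 4778 + 46384 + 33264 + 7634 + 39271 + 40991 = 177542
Divide by 7: 177542 / 7 = 25363.143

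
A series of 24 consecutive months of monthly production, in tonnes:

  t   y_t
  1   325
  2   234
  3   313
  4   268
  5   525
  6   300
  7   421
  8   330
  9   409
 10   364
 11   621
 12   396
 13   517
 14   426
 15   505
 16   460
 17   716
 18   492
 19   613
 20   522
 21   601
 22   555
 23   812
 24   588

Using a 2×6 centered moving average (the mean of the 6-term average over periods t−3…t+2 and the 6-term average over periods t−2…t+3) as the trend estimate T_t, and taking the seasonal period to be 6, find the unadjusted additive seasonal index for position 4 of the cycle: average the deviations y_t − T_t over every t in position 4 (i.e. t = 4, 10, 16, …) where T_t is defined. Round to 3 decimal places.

Season position 4 occurs at t = 4, 10, 16 (where T_t is defined).
t=4: T_4 = 335.50000; y_4 − T_4 = 268 − 335.50000 = -67.50000
t=10: T_10 = 431.50000; y_10 − T_10 = 364 − 431.50000 = -67.50000
t=16: T_16 = 527.33333; y_16 − T_16 = 460 − 527.33333 = -67.33333
Mean deviation: (-67.50000 + -67.50000 + -67.33333) / 3 = -67.444

-67.444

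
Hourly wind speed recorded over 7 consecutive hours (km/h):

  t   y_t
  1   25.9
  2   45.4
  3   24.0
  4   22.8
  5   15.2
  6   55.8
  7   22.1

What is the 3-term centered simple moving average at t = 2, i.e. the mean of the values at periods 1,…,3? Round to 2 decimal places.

Sum of periods 1–3: 25.9 + 45.4 + 24.0 = 95.3
Divide by 3: 95.3 / 3 = 31.77

31.77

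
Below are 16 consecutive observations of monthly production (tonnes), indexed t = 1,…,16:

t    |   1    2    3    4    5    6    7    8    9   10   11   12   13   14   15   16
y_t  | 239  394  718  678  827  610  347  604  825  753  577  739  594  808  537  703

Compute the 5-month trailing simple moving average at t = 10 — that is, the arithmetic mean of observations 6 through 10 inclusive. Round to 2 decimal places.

Sum of periods 6–10: 610 + 347 + 604 + 825 + 753 = 3139
Divide by 5: 3139 / 5 = 627.80

627.80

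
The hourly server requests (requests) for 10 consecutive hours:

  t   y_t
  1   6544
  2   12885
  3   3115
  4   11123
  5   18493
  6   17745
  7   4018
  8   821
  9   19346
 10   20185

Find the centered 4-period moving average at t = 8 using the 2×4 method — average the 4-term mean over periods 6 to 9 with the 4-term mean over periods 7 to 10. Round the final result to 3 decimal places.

Sum over 6–9: 17745 + 4018 + 821 + 19346 = 41930
Sum over 7–10: 4018 + 821 + 19346 + 20185 = 44370
CMA at t=8 = (41930 + 44370) / (2·4) = 86300 / 8 = 10787.500

10787.500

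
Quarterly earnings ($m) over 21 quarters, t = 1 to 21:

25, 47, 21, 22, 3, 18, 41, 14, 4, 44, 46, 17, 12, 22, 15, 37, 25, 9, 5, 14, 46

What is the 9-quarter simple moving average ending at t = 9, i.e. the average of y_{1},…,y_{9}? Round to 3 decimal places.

Sum of periods 1–9: 25 + 47 + 21 + 22 + 3 + 18 + 41 + 14 + 4 = 195
Divide by 9: 195 / 9 = 21.667

21.667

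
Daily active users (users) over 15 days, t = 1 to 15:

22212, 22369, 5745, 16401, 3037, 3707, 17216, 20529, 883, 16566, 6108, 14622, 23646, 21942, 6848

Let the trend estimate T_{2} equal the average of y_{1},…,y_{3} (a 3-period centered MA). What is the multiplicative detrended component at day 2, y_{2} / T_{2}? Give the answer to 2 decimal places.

Trend T_2 = (22212 + 22369 + 5745) / 3 = 50326/3 = 16775.3333
Ratio to trend: 22369 / 16775.3333 = 1.33

1.33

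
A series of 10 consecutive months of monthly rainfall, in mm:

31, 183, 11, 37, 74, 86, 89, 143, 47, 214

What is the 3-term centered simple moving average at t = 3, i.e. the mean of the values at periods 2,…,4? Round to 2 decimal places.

77.00

Sum of periods 2–4: 183 + 11 + 37 = 231
Divide by 3: 231 / 3 = 77.00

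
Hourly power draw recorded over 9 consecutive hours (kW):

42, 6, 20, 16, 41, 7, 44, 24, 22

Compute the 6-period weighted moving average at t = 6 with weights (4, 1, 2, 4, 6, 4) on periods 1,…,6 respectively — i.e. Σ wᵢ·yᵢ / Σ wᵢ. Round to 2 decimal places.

Weighted sum: 4·42 + 1·6 + 2·20 + 4·16 + 6·41 + 4·7 = 168 + 6 + 40 + 64 + 246 + 28 = 552
Weight total: 4 + 1 + 2 + 4 + 6 + 4 = 21
WMA = 552 / 21 = 26.29

26.29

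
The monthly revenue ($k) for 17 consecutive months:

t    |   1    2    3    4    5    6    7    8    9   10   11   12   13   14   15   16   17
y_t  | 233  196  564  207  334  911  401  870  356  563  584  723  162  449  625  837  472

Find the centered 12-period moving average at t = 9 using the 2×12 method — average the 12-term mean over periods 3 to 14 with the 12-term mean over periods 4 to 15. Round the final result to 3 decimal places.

512.875

Sum over 3–14: 564 + 207 + 334 + 911 + 401 + 870 + 356 + 563 + 584 + 723 + 162 + 449 = 6124
Sum over 4–15: 207 + 334 + 911 + 401 + 870 + 356 + 563 + 584 + 723 + 162 + 449 + 625 = 6185
CMA at t=9 = (6124 + 6185) / (2·12) = 12309 / 24 = 512.875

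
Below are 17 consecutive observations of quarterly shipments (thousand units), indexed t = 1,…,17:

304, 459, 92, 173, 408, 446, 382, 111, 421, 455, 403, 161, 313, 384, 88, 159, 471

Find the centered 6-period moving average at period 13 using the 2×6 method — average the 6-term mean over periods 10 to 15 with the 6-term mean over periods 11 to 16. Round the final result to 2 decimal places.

Sum over 10–15: 455 + 403 + 161 + 313 + 384 + 88 = 1804
Sum over 11–16: 403 + 161 + 313 + 384 + 88 + 159 = 1508
CMA at t=13 = (1804 + 1508) / (2·6) = 3312 / 12 = 276.00

276.00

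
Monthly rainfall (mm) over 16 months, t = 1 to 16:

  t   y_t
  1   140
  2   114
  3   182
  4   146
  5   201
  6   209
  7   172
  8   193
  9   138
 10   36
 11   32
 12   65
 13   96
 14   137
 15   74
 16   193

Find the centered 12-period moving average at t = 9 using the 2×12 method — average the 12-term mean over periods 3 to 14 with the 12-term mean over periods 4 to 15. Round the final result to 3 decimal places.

129.417

Sum over 3–14: 182 + 146 + 201 + 209 + 172 + 193 + 138 + 36 + 32 + 65 + 96 + 137 = 1607
Sum over 4–15: 146 + 201 + 209 + 172 + 193 + 138 + 36 + 32 + 65 + 96 + 137 + 74 = 1499
CMA at t=9 = (1607 + 1499) / (2·12) = 3106 / 24 = 129.417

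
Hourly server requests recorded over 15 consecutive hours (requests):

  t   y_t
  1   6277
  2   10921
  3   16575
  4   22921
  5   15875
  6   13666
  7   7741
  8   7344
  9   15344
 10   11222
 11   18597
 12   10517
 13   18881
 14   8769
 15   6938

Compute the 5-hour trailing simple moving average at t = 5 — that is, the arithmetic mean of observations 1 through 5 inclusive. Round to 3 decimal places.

14513.800

Sum of periods 1–5: 6277 + 10921 + 16575 + 22921 + 15875 = 72569
Divide by 5: 72569 / 5 = 14513.800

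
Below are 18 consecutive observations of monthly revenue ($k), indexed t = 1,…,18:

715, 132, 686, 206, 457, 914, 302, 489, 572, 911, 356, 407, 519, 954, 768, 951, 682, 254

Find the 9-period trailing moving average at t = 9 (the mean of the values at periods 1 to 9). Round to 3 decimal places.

Sum of periods 1–9: 715 + 132 + 686 + 206 + 457 + 914 + 302 + 489 + 572 = 4473
Divide by 9: 4473 / 9 = 497.000

497.000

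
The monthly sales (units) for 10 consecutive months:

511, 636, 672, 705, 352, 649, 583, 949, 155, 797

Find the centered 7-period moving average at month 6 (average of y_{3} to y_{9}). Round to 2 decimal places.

Sum of periods 3–9: 672 + 705 + 352 + 649 + 583 + 949 + 155 = 4065
Divide by 7: 4065 / 7 = 580.71

580.71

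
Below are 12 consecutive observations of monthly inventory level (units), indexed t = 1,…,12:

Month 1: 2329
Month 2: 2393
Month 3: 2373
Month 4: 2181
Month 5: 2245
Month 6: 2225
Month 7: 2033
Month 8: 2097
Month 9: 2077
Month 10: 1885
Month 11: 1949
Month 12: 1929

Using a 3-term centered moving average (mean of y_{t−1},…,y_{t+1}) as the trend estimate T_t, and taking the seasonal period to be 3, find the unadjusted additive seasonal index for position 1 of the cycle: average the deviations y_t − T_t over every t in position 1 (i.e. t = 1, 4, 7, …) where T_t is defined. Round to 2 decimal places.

Season position 1 occurs at t = 4, 7, 10 (where T_t is defined).
t=4: T_4 = 2266.3333; y_4 − T_4 = 2181 − 2266.3333 = -85.3333
t=7: T_7 = 2118.3333; y_7 − T_7 = 2033 − 2118.3333 = -85.3333
t=10: T_10 = 1970.3333; y_10 − T_10 = 1885 − 1970.3333 = -85.3333
Mean deviation: (-85.3333 + -85.3333 + -85.3333) / 3 = -85.33

-85.33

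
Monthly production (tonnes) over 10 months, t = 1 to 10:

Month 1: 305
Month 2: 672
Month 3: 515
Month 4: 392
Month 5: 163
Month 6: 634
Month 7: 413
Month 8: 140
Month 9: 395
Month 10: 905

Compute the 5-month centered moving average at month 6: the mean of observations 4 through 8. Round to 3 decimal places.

348.400

Sum of periods 4–8: 392 + 163 + 634 + 413 + 140 = 1742
Divide by 5: 1742 / 5 = 348.400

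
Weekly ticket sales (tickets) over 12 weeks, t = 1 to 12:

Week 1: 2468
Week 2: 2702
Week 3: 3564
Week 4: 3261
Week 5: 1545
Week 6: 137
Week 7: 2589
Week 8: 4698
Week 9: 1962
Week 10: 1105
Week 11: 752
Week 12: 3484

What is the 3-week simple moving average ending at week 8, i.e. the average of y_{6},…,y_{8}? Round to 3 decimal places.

2474.667

Sum of periods 6–8: 137 + 2589 + 4698 = 7424
Divide by 3: 7424 / 3 = 2474.667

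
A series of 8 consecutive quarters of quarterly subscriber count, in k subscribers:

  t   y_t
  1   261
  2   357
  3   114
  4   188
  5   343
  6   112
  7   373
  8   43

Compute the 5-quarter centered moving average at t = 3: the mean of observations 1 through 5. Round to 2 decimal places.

252.60

Sum of periods 1–5: 261 + 357 + 114 + 188 + 343 = 1263
Divide by 5: 1263 / 5 = 252.60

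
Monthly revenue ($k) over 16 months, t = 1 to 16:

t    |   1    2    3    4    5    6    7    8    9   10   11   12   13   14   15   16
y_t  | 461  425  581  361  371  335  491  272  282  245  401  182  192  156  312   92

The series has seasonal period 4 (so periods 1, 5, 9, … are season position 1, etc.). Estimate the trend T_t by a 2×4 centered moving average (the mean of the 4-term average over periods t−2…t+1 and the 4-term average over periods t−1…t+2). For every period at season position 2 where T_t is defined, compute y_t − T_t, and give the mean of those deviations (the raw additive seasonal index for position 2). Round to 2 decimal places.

Season position 2 occurs at t = 6, 10, 14 (where T_t is defined).
t=6: T_6 = 378.3750; y_6 − T_6 = 335 − 378.3750 = -43.3750
t=10: T_10 = 288.7500; y_10 − T_10 = 245 − 288.7500 = -43.7500
t=14: T_14 = 199.2500; y_14 − T_14 = 156 − 199.2500 = -43.2500
Mean deviation: (-43.3750 + -43.7500 + -43.2500) / 3 = -43.46

-43.46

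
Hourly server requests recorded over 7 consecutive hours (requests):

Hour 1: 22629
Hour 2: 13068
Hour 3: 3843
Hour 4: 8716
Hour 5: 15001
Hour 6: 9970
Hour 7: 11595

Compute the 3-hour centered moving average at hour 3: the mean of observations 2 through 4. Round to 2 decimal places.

8542.33

Sum of periods 2–4: 13068 + 3843 + 8716 = 25627
Divide by 3: 25627 / 3 = 8542.33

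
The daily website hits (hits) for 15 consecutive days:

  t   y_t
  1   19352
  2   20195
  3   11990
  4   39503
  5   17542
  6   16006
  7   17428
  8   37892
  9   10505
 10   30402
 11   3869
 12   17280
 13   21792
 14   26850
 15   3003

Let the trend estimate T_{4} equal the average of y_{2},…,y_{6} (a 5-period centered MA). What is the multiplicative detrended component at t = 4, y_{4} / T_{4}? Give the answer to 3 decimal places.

Trend T_4 = (20195 + 11990 + 39503 + 17542 + 16006) / 5 = 105236/5 = 21047.20000
Ratio to trend: 39503 / 21047.20000 = 1.877

1.877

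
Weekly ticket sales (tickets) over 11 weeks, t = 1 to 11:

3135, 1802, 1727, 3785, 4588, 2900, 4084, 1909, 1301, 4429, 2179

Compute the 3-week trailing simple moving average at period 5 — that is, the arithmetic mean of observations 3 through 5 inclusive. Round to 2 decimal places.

Sum of periods 3–5: 1727 + 3785 + 4588 = 10100
Divide by 3: 10100 / 3 = 3366.67

3366.67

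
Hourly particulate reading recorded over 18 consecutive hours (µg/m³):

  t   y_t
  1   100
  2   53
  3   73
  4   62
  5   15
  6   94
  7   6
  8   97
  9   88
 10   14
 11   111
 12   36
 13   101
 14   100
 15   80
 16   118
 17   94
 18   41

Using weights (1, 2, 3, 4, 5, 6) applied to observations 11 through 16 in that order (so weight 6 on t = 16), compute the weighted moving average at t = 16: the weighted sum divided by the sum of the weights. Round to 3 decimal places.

94.952

Weighted sum: 1·111 + 2·36 + 3·101 + 4·100 + 5·80 + 6·118 = 111 + 72 + 303 + 400 + 400 + 708 = 1994
Weight total: 1 + 2 + 3 + 4 + 5 + 6 = 21
WMA = 1994 / 21 = 94.952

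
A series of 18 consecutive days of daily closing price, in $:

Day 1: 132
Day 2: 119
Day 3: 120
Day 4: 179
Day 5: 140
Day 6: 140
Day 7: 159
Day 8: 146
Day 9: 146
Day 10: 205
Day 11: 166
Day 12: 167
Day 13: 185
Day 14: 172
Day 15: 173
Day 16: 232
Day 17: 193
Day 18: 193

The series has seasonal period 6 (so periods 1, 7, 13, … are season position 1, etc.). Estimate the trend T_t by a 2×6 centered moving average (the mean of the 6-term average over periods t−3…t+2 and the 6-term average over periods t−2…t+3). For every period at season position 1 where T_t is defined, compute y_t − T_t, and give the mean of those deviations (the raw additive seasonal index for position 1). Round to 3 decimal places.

4.958

Season position 1 occurs at t = 7, 13 (where T_t is defined).
t=7: T_7 = 153.83333; y_7 − T_7 = 159 − 153.83333 = 5.16667
t=13: T_13 = 180.25000; y_13 − T_13 = 185 − 180.25000 = 4.75000
Mean deviation: (5.16667 + 4.75000) / 2 = 4.958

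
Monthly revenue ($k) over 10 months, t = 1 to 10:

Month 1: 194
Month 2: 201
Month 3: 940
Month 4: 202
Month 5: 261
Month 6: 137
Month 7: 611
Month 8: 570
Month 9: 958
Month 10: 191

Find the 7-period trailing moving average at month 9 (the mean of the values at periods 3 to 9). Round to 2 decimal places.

525.57

Sum of periods 3–9: 940 + 202 + 261 + 137 + 611 + 570 + 958 = 3679
Divide by 7: 3679 / 7 = 525.57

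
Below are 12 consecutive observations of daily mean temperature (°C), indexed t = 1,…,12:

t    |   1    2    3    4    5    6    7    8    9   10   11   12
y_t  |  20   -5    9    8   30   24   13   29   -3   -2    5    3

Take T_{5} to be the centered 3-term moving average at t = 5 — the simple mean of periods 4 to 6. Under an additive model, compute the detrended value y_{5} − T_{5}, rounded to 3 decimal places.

9.333

Trend T_5 = (8 + 30 + 24) / 3 = 62/3 = 20.66667
Detrended value: 30 − 20.66667 = 9.333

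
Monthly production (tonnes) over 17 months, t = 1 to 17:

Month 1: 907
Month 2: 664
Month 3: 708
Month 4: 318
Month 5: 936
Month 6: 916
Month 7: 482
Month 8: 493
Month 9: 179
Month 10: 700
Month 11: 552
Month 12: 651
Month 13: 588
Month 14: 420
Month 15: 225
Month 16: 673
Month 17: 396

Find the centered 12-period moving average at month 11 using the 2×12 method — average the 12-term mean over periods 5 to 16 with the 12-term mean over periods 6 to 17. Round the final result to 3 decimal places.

545.417

Sum over 5–16: 936 + 916 + 482 + 493 + 179 + 700 + 552 + 651 + 588 + 420 + 225 + 673 = 6815
Sum over 6–17: 916 + 482 + 493 + 179 + 700 + 552 + 651 + 588 + 420 + 225 + 673 + 396 = 6275
CMA at t=11 = (6815 + 6275) / (2·12) = 13090 / 24 = 545.417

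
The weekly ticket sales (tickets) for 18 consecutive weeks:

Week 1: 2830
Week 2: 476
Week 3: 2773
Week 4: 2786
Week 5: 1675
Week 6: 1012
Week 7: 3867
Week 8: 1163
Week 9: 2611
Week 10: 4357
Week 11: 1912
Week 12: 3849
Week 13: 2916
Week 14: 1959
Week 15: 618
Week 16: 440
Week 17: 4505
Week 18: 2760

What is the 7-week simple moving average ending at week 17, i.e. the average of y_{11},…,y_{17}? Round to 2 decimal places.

Sum of periods 11–17: 1912 + 3849 + 2916 + 1959 + 618 + 440 + 4505 = 16199
Divide by 7: 16199 / 7 = 2314.14

2314.14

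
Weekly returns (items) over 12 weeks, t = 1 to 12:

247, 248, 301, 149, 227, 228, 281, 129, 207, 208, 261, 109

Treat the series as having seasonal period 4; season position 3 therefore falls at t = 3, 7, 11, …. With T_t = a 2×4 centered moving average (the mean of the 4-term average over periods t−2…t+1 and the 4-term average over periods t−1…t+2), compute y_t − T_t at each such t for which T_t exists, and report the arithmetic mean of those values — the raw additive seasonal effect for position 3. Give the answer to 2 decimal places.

Season position 3 occurs at t = 3, 7 (where T_t is defined).
t=3: T_3 = 233.7500; y_3 − T_3 = 301 − 233.7500 = 67.2500
t=7: T_7 = 213.7500; y_7 − T_7 = 281 − 213.7500 = 67.2500
Mean deviation: (67.2500 + 67.2500) / 2 = 67.25

67.25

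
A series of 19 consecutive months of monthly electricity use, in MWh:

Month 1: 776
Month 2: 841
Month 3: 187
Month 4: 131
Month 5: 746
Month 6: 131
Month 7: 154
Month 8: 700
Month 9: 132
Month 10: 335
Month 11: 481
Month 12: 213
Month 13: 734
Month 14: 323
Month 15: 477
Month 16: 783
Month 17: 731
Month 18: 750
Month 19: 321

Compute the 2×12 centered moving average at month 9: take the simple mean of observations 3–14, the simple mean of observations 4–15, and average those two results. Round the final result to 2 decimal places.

367.67

Sum over 3–14: 187 + 131 + 746 + 131 + 154 + 700 + 132 + 335 + 481 + 213 + 734 + 323 = 4267
Sum over 4–15: 131 + 746 + 131 + 154 + 700 + 132 + 335 + 481 + 213 + 734 + 323 + 477 = 4557
CMA at t=9 = (4267 + 4557) / (2·12) = 8824 / 24 = 367.67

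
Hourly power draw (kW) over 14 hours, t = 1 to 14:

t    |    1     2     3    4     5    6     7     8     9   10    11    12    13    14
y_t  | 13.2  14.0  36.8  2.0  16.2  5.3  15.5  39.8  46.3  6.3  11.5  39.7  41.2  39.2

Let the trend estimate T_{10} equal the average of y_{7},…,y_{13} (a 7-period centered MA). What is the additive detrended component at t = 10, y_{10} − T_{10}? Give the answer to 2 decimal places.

-22.31

Trend T_10 = (15.5 + 39.8 + 46.3 + 6.3 + 11.5 + 39.7 + 41.2) / 7 = 200.3/7 = 28.6143
Detrended value: 6.3 − 28.6143 = -22.31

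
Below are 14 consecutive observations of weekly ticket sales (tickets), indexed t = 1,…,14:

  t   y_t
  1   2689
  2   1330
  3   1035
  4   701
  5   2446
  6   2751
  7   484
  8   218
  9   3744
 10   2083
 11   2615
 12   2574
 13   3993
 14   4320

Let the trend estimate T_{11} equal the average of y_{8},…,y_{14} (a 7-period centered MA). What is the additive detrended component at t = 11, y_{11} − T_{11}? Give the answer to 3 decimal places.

-177.429

Trend T_11 = (218 + 3744 + 2083 + 2615 + 2574 + 3993 + 4320) / 7 = 19547/7 = 2792.42857
Detrended value: 2615 − 2792.42857 = -177.429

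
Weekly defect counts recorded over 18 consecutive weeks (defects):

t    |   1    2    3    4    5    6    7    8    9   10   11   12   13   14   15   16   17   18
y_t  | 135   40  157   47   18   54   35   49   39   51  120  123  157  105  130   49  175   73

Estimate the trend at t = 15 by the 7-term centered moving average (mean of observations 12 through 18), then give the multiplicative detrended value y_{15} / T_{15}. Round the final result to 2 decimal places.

Trend T_15 = (123 + 157 + 105 + 130 + 49 + 175 + 73) / 7 = 812/7 = 116.0000
Ratio to trend: 130 / 116.0000 = 1.12

1.12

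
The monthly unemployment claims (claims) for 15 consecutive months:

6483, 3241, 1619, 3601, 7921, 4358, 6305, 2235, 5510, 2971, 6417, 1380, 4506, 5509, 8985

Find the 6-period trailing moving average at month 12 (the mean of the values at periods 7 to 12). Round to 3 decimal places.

4136.333

Sum of periods 7–12: 6305 + 2235 + 5510 + 2971 + 6417 + 1380 = 24818
Divide by 6: 24818 / 6 = 4136.333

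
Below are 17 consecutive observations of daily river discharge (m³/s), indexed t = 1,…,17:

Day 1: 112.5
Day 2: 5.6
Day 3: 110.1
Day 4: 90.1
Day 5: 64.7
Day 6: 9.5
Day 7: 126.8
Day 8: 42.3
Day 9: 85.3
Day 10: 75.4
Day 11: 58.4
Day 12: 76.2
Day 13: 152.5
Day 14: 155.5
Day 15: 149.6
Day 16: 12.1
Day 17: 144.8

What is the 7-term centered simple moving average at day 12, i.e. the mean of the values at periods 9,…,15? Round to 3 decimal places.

Sum of periods 9–15: 85.3 + 75.4 + 58.4 + 76.2 + 152.5 + 155.5 + 149.6 = 752.9
Divide by 7: 752.9 / 7 = 107.557

107.557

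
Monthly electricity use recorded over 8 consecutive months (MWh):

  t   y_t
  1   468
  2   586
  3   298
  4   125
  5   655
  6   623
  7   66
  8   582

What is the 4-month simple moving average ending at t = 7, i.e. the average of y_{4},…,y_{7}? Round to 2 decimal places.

Sum of periods 4–7: 125 + 655 + 623 + 66 = 1469
Divide by 4: 1469 / 4 = 367.25

367.25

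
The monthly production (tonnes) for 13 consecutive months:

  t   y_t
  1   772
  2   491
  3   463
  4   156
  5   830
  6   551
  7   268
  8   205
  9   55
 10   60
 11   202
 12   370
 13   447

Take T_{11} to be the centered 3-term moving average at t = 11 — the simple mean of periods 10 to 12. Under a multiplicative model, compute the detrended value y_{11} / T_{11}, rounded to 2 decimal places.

0.96

Trend T_11 = (60 + 202 + 370) / 3 = 632/3 = 210.6667
Ratio to trend: 202 / 210.6667 = 0.96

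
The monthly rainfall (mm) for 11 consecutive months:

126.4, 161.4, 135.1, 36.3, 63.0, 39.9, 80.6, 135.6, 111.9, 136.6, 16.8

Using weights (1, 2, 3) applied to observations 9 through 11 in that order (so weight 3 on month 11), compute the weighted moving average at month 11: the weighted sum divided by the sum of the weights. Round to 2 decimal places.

Weighted sum: 1·111.9 + 2·136.6 + 3·16.8 = 111.9 + 273.2 + 50.4 = 435.5
Weight total: 1 + 2 + 3 = 6
WMA = 435.5 / 6 = 72.58

72.58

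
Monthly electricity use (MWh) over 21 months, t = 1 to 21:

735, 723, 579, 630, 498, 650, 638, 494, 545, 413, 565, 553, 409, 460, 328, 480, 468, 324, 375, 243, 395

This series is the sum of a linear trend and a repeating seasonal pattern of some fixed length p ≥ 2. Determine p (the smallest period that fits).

First differences y_{t+1} − y_t: -12, -144, 51, -132, 152, -12, -144, 51, -132, 152, -12, -144, …
The difference pattern repeats every 5 terms and not for any smaller step, so p = 5.

5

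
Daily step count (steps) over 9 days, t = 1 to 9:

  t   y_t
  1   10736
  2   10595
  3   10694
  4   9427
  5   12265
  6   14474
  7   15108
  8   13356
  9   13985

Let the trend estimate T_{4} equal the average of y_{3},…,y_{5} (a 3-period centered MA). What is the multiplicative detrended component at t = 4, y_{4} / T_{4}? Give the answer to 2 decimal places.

Trend T_4 = (10694 + 9427 + 12265) / 3 = 32386/3 = 10795.3333
Ratio to trend: 9427 / 10795.3333 = 0.87

0.87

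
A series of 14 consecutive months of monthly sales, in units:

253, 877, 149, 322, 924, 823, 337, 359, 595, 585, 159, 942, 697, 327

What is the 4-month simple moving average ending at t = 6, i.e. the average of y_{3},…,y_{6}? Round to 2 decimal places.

554.50

Sum of periods 3–6: 149 + 322 + 924 + 823 = 2218
Divide by 4: 2218 / 4 = 554.50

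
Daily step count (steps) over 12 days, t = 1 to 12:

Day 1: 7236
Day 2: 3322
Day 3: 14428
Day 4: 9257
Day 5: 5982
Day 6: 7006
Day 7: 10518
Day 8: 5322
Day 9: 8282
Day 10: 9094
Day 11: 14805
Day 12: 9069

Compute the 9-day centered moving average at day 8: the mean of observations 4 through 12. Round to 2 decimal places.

Sum of periods 4–12: 9257 + 5982 + 7006 + 10518 + 5322 + 8282 + 9094 + 14805 + 9069 = 79335
Divide by 9: 79335 / 9 = 8815.00

8815.00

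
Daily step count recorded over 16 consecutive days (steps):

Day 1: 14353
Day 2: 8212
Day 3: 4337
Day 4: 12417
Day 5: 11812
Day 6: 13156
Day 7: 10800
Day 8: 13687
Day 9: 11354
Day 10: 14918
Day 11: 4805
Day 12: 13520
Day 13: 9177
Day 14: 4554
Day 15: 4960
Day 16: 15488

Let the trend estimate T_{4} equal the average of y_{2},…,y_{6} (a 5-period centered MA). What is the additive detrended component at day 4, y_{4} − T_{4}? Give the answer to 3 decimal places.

Trend T_4 = (8212 + 4337 + 12417 + 11812 + 13156) / 5 = 49934/5 = 9986.80000
Detrended value: 12417 − 9986.80000 = 2430.200

2430.200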